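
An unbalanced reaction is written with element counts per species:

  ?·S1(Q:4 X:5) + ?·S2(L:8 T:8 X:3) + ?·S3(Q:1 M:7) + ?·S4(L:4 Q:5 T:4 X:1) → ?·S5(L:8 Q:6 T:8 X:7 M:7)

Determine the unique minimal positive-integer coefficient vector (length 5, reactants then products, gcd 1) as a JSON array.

L: 5·0+5·8+6·0+2·4 = 48 | 6·8 = 48
Q: 5·4+5·0+6·1+2·5 = 36 | 6·6 = 36
T: 5·0+5·8+6·0+2·4 = 48 | 6·8 = 48
X: 5·5+5·3+6·0+2·1 = 42 | 6·7 = 42
M: 5·0+5·0+6·7+2·0 = 42 | 6·7 = 42
gcd(5,5,6,2,6) = 1

Coefficients: [5, 5, 6, 2, 6]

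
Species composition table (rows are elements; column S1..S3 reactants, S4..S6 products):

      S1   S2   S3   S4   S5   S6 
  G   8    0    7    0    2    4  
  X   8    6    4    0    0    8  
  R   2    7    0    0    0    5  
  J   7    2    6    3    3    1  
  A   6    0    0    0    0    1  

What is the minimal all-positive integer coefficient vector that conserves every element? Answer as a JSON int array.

Coefficients: [1, 4, 4, 5, 6, 6]

G: 1·8+4·0+4·7 = 36 | 5·0+6·2+6·4 = 36
X: 1·8+4·6+4·4 = 48 | 5·0+6·0+6·8 = 48
R: 1·2+4·7+4·0 = 30 | 5·0+6·0+6·5 = 30
J: 1·7+4·2+4·6 = 39 | 5·3+6·3+6·1 = 39
A: 1·6+4·0+4·0 = 6 | 5·0+6·0+6·1 = 6
gcd(1,4,4,5,6,6) = 1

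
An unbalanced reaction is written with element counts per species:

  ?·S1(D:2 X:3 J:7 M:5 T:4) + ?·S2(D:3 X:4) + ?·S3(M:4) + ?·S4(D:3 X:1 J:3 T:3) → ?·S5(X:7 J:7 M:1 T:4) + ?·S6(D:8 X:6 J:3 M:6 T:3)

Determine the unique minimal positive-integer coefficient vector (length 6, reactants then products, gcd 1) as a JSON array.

Coefficients: [1, 6, 5, 4, 1, 4]

D: 1·2+6·3+5·0+4·3 = 32 | 1·0+4·8 = 32
X: 1·3+6·4+5·0+4·1 = 31 | 1·7+4·6 = 31
J: 1·7+6·0+5·0+4·3 = 19 | 1·7+4·3 = 19
M: 1·5+6·0+5·4+4·0 = 25 | 1·1+4·6 = 25
T: 1·4+6·0+5·0+4·3 = 16 | 1·4+4·3 = 16
gcd(1,6,5,4,1,4) = 1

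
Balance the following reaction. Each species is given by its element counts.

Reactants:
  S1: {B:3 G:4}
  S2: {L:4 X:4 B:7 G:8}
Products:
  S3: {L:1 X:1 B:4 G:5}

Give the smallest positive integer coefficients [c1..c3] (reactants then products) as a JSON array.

Coefficients: [3, 1, 4]

L: 3·0+1·4 = 4 | 4·1 = 4
X: 3·0+1·4 = 4 | 4·1 = 4
B: 3·3+1·7 = 16 | 4·4 = 16
G: 3·4+1·8 = 20 | 4·5 = 20
gcd(3,1,4) = 1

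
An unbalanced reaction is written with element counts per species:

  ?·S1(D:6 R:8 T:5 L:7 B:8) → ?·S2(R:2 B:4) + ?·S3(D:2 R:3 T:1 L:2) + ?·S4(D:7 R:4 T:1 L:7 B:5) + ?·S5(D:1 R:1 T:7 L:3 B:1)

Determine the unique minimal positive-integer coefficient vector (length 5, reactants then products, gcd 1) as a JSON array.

Coefficients: [4, 5, 4, 2, 2]

D: 4·6 = 24 | 5·0+4·2+2·7+2·1 = 24
R: 4·8 = 32 | 5·2+4·3+2·4+2·1 = 32
T: 4·5 = 20 | 5·0+4·1+2·1+2·7 = 20
L: 4·7 = 28 | 5·0+4·2+2·7+2·3 = 28
B: 4·8 = 32 | 5·4+4·0+2·5+2·1 = 32
gcd(4,5,4,2,2) = 1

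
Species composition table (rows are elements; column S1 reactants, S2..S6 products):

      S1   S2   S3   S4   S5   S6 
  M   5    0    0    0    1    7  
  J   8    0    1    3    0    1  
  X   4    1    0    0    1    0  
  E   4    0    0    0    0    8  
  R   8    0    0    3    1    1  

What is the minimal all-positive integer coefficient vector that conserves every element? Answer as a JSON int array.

Coefficients: [2, 5, 3, 4, 3, 1]

M: 2·5 = 10 | 5·0+3·0+4·0+3·1+1·7 = 10
J: 2·8 = 16 | 5·0+3·1+4·3+3·0+1·1 = 16
X: 2·4 = 8 | 5·1+3·0+4·0+3·1+1·0 = 8
E: 2·4 = 8 | 5·0+3·0+4·0+3·0+1·8 = 8
R: 2·8 = 16 | 5·0+3·0+4·3+3·1+1·1 = 16
gcd(2,5,3,4,3,1) = 1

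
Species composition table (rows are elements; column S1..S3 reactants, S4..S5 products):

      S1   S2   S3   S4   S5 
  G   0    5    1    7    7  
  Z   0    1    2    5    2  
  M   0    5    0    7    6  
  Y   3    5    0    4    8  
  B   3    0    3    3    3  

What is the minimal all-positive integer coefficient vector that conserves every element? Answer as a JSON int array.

G: 1·0+5·5+3·1 = 28 | 1·7+3·7 = 28
Z: 1·0+5·1+3·2 = 11 | 1·5+3·2 = 11
M: 1·0+5·5+3·0 = 25 | 1·7+3·6 = 25
Y: 1·3+5·5+3·0 = 28 | 1·4+3·8 = 28
B: 1·3+5·0+3·3 = 12 | 1·3+3·3 = 12
gcd(1,5,3,1,3) = 1

Coefficients: [1, 5, 3, 1, 3]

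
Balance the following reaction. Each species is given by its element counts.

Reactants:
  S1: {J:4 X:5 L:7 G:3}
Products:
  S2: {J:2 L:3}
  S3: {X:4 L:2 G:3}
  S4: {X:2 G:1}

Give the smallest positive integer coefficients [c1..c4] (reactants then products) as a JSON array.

J: 2·4 = 8 | 4·2+1·0+3·0 = 8
X: 2·5 = 10 | 4·0+1·4+3·2 = 10
L: 2·7 = 14 | 4·3+1·2+3·0 = 14
G: 2·3 = 6 | 4·0+1·3+3·1 = 6
gcd(2,4,1,3) = 1

Coefficients: [2, 4, 1, 3]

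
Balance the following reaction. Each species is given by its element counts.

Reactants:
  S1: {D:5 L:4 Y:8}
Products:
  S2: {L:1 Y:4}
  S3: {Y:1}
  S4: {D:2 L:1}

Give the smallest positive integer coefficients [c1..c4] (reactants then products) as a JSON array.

Coefficients: [2, 3, 4, 5]

D: 2·5 = 10 | 3·0+4·0+5·2 = 10
L: 2·4 = 8 | 3·1+4·0+5·1 = 8
Y: 2·8 = 16 | 3·4+4·1+5·0 = 16
gcd(2,3,4,5) = 1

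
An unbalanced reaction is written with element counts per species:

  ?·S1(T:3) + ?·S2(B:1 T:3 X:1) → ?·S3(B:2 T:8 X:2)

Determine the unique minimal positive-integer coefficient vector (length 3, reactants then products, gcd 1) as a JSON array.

Coefficients: [2, 6, 3]

B: 2·0+6·1 = 6 | 3·2 = 6
T: 2·3+6·3 = 24 | 3·8 = 24
X: 2·0+6·1 = 6 | 3·2 = 6
gcd(2,6,3) = 1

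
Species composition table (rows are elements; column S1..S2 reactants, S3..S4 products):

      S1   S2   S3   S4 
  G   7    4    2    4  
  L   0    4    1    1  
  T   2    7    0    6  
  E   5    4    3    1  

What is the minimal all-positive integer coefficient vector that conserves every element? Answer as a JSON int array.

Coefficients: [2, 2, 5, 3]

G: 2·7+2·4 = 22 | 5·2+3·4 = 22
L: 2·0+2·4 = 8 | 5·1+3·1 = 8
T: 2·2+2·7 = 18 | 5·0+3·6 = 18
E: 2·5+2·4 = 18 | 5·3+3·1 = 18
gcd(2,2,5,3) = 1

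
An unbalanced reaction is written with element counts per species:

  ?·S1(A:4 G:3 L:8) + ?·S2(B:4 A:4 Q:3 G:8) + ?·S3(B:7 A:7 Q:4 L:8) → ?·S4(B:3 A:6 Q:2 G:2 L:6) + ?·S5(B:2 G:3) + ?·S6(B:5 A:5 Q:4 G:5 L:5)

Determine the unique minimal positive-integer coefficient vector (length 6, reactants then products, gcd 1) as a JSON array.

B: 3·0+4·4+4·7 = 44 | 6·3+3·2+4·5 = 44
A: 3·4+4·4+4·7 = 56 | 6·6+3·0+4·5 = 56
Q: 3·0+4·3+4·4 = 28 | 6·2+3·0+4·4 = 28
G: 3·3+4·8+4·0 = 41 | 6·2+3·3+4·5 = 41
L: 3·8+4·0+4·8 = 56 | 6·6+3·0+4·5 = 56
gcd(3,4,4,6,3,4) = 1

Coefficients: [3, 4, 4, 6, 3, 4]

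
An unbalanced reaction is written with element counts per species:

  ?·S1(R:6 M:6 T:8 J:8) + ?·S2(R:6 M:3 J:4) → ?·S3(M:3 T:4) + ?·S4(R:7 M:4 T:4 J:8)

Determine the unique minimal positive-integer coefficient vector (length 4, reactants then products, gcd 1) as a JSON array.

Coefficients: [5, 2, 4, 6]

R: 5·6+2·6 = 42 | 4·0+6·7 = 42
M: 5·6+2·3 = 36 | 4·3+6·4 = 36
T: 5·8+2·0 = 40 | 4·4+6·4 = 40
J: 5·8+2·4 = 48 | 4·0+6·8 = 48
gcd(5,2,4,6) = 1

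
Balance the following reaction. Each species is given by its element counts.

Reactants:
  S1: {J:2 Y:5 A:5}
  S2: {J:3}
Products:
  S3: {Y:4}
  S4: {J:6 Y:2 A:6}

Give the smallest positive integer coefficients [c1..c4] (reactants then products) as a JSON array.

Coefficients: [6, 6, 5, 5]

J: 6·2+6·3 = 30 | 5·0+5·6 = 30
Y: 6·5+6·0 = 30 | 5·4+5·2 = 30
A: 6·5+6·0 = 30 | 5·0+5·6 = 30
gcd(6,6,5,5) = 1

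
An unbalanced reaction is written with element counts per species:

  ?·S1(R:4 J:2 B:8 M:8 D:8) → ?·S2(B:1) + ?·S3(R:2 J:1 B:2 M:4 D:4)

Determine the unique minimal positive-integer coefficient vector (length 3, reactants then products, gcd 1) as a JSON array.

Coefficients: [1, 4, 2]

R: 1·4 = 4 | 4·0+2·2 = 4
J: 1·2 = 2 | 4·0+2·1 = 2
B: 1·8 = 8 | 4·1+2·2 = 8
M: 1·8 = 8 | 4·0+2·4 = 8
D: 1·8 = 8 | 4·0+2·4 = 8
gcd(1,4,2) = 1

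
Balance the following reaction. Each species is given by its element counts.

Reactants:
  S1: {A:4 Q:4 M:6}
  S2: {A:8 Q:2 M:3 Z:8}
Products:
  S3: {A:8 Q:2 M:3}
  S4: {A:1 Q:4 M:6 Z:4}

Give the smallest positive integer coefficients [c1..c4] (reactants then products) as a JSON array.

Coefficients: [5, 2, 4, 4]

A: 5·4+2·8 = 36 | 4·8+4·1 = 36
Q: 5·4+2·2 = 24 | 4·2+4·4 = 24
M: 5·6+2·3 = 36 | 4·3+4·6 = 36
Z: 5·0+2·8 = 16 | 4·0+4·4 = 16
gcd(5,2,4,4) = 1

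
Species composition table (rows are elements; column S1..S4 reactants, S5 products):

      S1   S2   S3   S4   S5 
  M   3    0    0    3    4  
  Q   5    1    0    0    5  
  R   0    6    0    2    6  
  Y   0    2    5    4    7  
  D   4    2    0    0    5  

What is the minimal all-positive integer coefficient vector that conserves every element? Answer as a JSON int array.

M: 5·3+5·0+4·0+3·3 = 24 | 6·4 = 24
Q: 5·5+5·1+4·0+3·0 = 30 | 6·5 = 30
R: 5·0+5·6+4·0+3·2 = 36 | 6·6 = 36
Y: 5·0+5·2+4·5+3·4 = 42 | 6·7 = 42
D: 5·4+5·2+4·0+3·0 = 30 | 6·5 = 30
gcd(5,5,4,3,6) = 1

Coefficients: [5, 5, 4, 3, 6]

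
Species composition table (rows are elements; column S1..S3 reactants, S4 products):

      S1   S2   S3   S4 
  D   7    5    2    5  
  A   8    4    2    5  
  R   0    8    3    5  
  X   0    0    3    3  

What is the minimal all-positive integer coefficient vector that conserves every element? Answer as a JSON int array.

D: 1·7+1·5+4·2 = 20 | 4·5 = 20
A: 1·8+1·4+4·2 = 20 | 4·5 = 20
R: 1·0+1·8+4·3 = 20 | 4·5 = 20
X: 1·0+1·0+4·3 = 12 | 4·3 = 12
gcd(1,1,4,4) = 1

Coefficients: [1, 1, 4, 4]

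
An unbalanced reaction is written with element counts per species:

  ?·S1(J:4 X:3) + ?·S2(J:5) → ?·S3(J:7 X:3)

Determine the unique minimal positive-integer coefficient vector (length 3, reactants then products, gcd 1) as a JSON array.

Coefficients: [5, 3, 5]

J: 5·4+3·5 = 35 | 5·7 = 35
X: 5·3+3·0 = 15 | 5·3 = 15
gcd(5,3,5) = 1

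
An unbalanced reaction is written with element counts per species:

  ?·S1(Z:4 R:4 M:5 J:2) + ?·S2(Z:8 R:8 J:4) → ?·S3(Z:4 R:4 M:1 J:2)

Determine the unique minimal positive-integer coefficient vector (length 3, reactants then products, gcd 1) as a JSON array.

Coefficients: [1, 2, 5]

Z: 1·4+2·8 = 20 | 5·4 = 20
R: 1·4+2·8 = 20 | 5·4 = 20
M: 1·5+2·0 = 5 | 5·1 = 5
J: 1·2+2·4 = 10 | 5·2 = 10
gcd(1,2,5) = 1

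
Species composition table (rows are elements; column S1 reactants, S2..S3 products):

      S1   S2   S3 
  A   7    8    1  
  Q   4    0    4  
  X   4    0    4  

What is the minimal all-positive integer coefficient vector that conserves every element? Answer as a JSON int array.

A: 4·7 = 28 | 3·8+4·1 = 28
Q: 4·4 = 16 | 3·0+4·4 = 16
X: 4·4 = 16 | 3·0+4·4 = 16
gcd(4,3,4) = 1

Coefficients: [4, 3, 4]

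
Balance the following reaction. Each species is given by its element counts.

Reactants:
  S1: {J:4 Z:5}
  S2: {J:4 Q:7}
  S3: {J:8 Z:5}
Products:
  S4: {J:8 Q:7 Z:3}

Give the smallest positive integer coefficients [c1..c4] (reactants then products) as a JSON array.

Coefficients: [1, 5, 2, 5]

J: 1·4+5·4+2·8 = 40 | 5·8 = 40
Q: 1·0+5·7+2·0 = 35 | 5·7 = 35
Z: 1·5+5·0+2·5 = 15 | 5·3 = 15
gcd(1,5,2,5) = 1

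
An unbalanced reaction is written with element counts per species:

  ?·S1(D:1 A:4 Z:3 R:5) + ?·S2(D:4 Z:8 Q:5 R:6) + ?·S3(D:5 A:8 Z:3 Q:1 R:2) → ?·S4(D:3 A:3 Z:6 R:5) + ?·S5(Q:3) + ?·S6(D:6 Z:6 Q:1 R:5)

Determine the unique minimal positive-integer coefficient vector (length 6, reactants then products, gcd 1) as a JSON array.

Coefficients: [1, 3, 1, 4, 5, 1]

D: 1·1+3·4+1·5 = 18 | 4·3+5·0+1·6 = 18
A: 1·4+3·0+1·8 = 12 | 4·3+5·0+1·0 = 12
Z: 1·3+3·8+1·3 = 30 | 4·6+5·0+1·6 = 30
Q: 1·0+3·5+1·1 = 16 | 4·0+5·3+1·1 = 16
R: 1·5+3·6+1·2 = 25 | 4·5+5·0+1·5 = 25
gcd(1,3,1,4,5,1) = 1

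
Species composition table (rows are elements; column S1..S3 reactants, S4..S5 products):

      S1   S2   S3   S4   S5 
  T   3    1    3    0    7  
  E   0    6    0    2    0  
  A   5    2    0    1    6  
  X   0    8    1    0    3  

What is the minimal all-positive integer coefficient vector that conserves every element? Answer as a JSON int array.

Coefficients: [5, 1, 4, 3, 4]

T: 5·3+1·1+4·3 = 28 | 3·0+4·7 = 28
E: 5·0+1·6+4·0 = 6 | 3·2+4·0 = 6
A: 5·5+1·2+4·0 = 27 | 3·1+4·6 = 27
X: 5·0+1·8+4·1 = 12 | 3·0+4·3 = 12
gcd(5,1,4,3,4) = 1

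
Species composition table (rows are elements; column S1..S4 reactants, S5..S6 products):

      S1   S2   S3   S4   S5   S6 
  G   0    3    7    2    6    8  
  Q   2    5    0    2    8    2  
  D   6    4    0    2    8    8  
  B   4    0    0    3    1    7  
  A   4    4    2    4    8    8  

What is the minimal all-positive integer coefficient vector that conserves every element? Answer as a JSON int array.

G: 5·0+2·3+4·7+1·2 = 36 | 2·6+3·8 = 36
Q: 5·2+2·5+4·0+1·2 = 22 | 2·8+3·2 = 22
D: 5·6+2·4+4·0+1·2 = 40 | 2·8+3·8 = 40
B: 5·4+2·0+4·0+1·3 = 23 | 2·1+3·7 = 23
A: 5·4+2·4+4·2+1·4 = 40 | 2·8+3·8 = 40
gcd(5,2,4,1,2,3) = 1

Coefficients: [5, 2, 4, 1, 2, 3]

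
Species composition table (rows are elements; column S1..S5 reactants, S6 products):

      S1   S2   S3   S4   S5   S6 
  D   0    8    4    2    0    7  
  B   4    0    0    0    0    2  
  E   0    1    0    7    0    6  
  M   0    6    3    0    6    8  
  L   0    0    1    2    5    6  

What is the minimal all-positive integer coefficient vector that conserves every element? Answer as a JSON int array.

D: 3·0+1·8+6·4+5·2+4·0 = 42 | 6·7 = 42
B: 3·4+1·0+6·0+5·0+4·0 = 12 | 6·2 = 12
E: 3·0+1·1+6·0+5·7+4·0 = 36 | 6·6 = 36
M: 3·0+1·6+6·3+5·0+4·6 = 48 | 6·8 = 48
L: 3·0+1·0+6·1+5·2+4·5 = 36 | 6·6 = 36
gcd(3,1,6,5,4,6) = 1

Coefficients: [3, 1, 6, 5, 4, 6]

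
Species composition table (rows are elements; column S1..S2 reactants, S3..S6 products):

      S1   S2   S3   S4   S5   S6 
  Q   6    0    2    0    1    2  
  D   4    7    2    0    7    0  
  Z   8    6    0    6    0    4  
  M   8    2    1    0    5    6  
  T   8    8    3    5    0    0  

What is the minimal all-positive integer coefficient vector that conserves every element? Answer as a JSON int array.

Coefficients: [2, 2, 4, 4, 2, 1]

Q: 2·6+2·0 = 12 | 4·2+4·0+2·1+1·2 = 12
D: 2·4+2·7 = 22 | 4·2+4·0+2·7+1·0 = 22
Z: 2·8+2·6 = 28 | 4·0+4·6+2·0+1·4 = 28
M: 2·8+2·2 = 20 | 4·1+4·0+2·5+1·6 = 20
T: 2·8+2·8 = 32 | 4·3+4·5+2·0+1·0 = 32
gcd(2,2,4,4,2,1) = 1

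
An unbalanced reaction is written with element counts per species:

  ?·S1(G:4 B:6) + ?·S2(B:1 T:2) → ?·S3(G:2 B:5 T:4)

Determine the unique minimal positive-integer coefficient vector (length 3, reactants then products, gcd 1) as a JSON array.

Coefficients: [1, 4, 2]

G: 1·4+4·0 = 4 | 2·2 = 4
B: 1·6+4·1 = 10 | 2·5 = 10
T: 1·0+4·2 = 8 | 2·4 = 8
gcd(1,4,2) = 1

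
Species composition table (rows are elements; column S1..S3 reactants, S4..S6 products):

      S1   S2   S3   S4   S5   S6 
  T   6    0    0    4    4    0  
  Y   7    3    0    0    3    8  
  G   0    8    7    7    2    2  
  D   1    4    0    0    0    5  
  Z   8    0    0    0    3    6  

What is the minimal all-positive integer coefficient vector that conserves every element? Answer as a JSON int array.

Coefficients: [6, 6, 1, 5, 4, 6]

T: 6·6+6·0+1·0 = 36 | 5·4+4·4+6·0 = 36
Y: 6·7+6·3+1·0 = 60 | 5·0+4·3+6·8 = 60
G: 6·0+6·8+1·7 = 55 | 5·7+4·2+6·2 = 55
D: 6·1+6·4+1·0 = 30 | 5·0+4·0+6·5 = 30
Z: 6·8+6·0+1·0 = 48 | 5·0+4·3+6·6 = 48
gcd(6,6,1,5,4,6) = 1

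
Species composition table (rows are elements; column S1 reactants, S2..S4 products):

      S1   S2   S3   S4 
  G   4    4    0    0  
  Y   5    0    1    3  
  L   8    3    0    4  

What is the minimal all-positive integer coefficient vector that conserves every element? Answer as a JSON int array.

Coefficients: [4, 4, 5, 5]

G: 4·4 = 16 | 4·4+5·0+5·0 = 16
Y: 4·5 = 20 | 4·0+5·1+5·3 = 20
L: 4·8 = 32 | 4·3+5·0+5·4 = 32
gcd(4,4,5,5) = 1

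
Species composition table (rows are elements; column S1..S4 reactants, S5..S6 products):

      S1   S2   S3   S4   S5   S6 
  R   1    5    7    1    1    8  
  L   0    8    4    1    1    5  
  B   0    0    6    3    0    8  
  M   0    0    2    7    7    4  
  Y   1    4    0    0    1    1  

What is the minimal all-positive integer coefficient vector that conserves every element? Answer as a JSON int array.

R: 6·1+1·5+5·7+6·1 = 52 | 4·1+6·8 = 52
L: 6·0+1·8+5·4+6·1 = 34 | 4·1+6·5 = 34
B: 6·0+1·0+5·6+6·3 = 48 | 4·0+6·8 = 48
M: 6·0+1·0+5·2+6·7 = 52 | 4·7+6·4 = 52
Y: 6·1+1·4+5·0+6·0 = 10 | 4·1+6·1 = 10
gcd(6,1,5,6,4,6) = 1

Coefficients: [6, 1, 5, 6, 4, 6]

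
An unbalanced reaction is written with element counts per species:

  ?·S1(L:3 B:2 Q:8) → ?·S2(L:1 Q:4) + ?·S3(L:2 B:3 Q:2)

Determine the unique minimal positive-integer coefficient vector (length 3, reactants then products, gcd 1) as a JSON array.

Coefficients: [3, 5, 2]

L: 3·3 = 9 | 5·1+2·2 = 9
B: 3·2 = 6 | 5·0+2·3 = 6
Q: 3·8 = 24 | 5·4+2·2 = 24
gcd(3,5,2) = 1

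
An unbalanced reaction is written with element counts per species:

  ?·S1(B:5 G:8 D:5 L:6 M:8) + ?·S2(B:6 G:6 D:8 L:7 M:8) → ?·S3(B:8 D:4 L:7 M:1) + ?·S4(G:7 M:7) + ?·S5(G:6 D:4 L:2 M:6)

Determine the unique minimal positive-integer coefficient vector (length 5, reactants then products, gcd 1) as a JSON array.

Coefficients: [4, 2, 4, 2, 5]

B: 4·5+2·6 = 32 | 4·8+2·0+5·0 = 32
G: 4·8+2·6 = 44 | 4·0+2·7+5·6 = 44
D: 4·5+2·8 = 36 | 4·4+2·0+5·4 = 36
L: 4·6+2·7 = 38 | 4·7+2·0+5·2 = 38
M: 4·8+2·8 = 48 | 4·1+2·7+5·6 = 48
gcd(4,2,4,2,5) = 1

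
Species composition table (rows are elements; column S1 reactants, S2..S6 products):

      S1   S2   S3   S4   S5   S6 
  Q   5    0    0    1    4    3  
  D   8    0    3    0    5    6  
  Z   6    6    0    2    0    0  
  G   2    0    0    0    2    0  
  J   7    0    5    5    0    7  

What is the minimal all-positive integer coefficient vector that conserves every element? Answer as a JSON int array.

Q: 6·5 = 30 | 5·0+4·0+3·1+6·4+1·3 = 30
D: 6·8 = 48 | 5·0+4·3+3·0+6·5+1·6 = 48
Z: 6·6 = 36 | 5·6+4·0+3·2+6·0+1·0 = 36
G: 6·2 = 12 | 5·0+4·0+3·0+6·2+1·0 = 12
J: 6·7 = 42 | 5·0+4·5+3·5+6·0+1·7 = 42
gcd(6,5,4,3,6,1) = 1

Coefficients: [6, 5, 4, 3, 6, 1]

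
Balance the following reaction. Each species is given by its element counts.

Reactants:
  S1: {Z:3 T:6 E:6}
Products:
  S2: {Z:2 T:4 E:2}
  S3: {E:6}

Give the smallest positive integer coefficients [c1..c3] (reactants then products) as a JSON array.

Z: 2·3 = 6 | 3·2+1·0 = 6
T: 2·6 = 12 | 3·4+1·0 = 12
E: 2·6 = 12 | 3·2+1·6 = 12
gcd(2,3,1) = 1

Coefficients: [2, 3, 1]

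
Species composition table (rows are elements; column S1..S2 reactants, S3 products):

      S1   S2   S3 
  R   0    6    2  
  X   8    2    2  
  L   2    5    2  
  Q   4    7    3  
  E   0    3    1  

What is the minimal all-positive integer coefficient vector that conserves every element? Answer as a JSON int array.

R: 1·0+2·6 = 12 | 6·2 = 12
X: 1·8+2·2 = 12 | 6·2 = 12
L: 1·2+2·5 = 12 | 6·2 = 12
Q: 1·4+2·7 = 18 | 6·3 = 18
E: 1·0+2·3 = 6 | 6·1 = 6
gcd(1,2,6) = 1

Coefficients: [1, 2, 6]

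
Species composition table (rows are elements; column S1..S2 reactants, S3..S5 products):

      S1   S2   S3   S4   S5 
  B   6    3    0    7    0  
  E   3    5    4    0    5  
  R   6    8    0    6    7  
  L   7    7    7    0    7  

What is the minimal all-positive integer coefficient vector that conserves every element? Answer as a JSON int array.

B: 1·6+5·3 = 21 | 2·0+3·7+4·0 = 21
E: 1·3+5·5 = 28 | 2·4+3·0+4·5 = 28
R: 1·6+5·8 = 46 | 2·0+3·6+4·7 = 46
L: 1·7+5·7 = 42 | 2·7+3·0+4·7 = 42
gcd(1,5,2,3,4) = 1

Coefficients: [1, 5, 2, 3, 4]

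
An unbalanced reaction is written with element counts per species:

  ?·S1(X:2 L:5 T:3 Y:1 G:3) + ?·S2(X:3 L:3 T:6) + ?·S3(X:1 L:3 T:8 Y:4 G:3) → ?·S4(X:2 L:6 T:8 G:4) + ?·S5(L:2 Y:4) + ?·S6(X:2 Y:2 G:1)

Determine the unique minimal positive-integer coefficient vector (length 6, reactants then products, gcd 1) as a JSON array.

Coefficients: [6, 1, 3, 6, 3, 3]

X: 6·2+1·3+3·1 = 18 | 6·2+3·0+3·2 = 18
L: 6·5+1·3+3·3 = 42 | 6·6+3·2+3·0 = 42
T: 6·3+1·6+3·8 = 48 | 6·8+3·0+3·0 = 48
Y: 6·1+1·0+3·4 = 18 | 6·0+3·4+3·2 = 18
G: 6·3+1·0+3·3 = 27 | 6·4+3·0+3·1 = 27
gcd(6,1,3,6,3,3) = 1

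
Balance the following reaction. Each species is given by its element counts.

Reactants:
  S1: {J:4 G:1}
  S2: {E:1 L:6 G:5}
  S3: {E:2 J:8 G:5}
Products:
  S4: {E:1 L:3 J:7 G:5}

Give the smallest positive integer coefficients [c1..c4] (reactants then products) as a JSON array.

Coefficients: [5, 2, 1, 4]

E: 5·0+2·1+1·2 = 4 | 4·1 = 4
L: 5·0+2·6+1·0 = 12 | 4·3 = 12
J: 5·4+2·0+1·8 = 28 | 4·7 = 28
G: 5·1+2·5+1·5 = 20 | 4·5 = 20
gcd(5,2,1,4) = 1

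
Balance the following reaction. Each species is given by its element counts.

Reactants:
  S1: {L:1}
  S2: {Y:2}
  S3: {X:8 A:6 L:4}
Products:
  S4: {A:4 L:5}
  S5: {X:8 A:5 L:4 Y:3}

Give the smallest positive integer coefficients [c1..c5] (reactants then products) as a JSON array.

Coefficients: [5, 6, 4, 1, 4]

X: 5·0+6·0+4·8 = 32 | 1·0+4·8 = 32
A: 5·0+6·0+4·6 = 24 | 1·4+4·5 = 24
L: 5·1+6·0+4·4 = 21 | 1·5+4·4 = 21
Y: 5·0+6·2+4·0 = 12 | 1·0+4·3 = 12
gcd(5,6,4,1,4) = 1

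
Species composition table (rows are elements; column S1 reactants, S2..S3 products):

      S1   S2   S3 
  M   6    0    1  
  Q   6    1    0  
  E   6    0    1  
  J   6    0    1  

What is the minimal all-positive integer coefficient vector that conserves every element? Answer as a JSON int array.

M: 1·6 = 6 | 6·0+6·1 = 6
Q: 1·6 = 6 | 6·1+6·0 = 6
E: 1·6 = 6 | 6·0+6·1 = 6
J: 1·6 = 6 | 6·0+6·1 = 6
gcd(1,6,6) = 1

Coefficients: [1, 6, 6]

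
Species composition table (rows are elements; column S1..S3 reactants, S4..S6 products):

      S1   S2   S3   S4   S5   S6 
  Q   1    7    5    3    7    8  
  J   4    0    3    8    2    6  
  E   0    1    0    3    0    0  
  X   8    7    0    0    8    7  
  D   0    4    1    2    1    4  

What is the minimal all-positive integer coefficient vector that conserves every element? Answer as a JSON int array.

Coefficients: [4, 3, 6, 1, 4, 3]

Q: 4·1+3·7+6·5 = 55 | 1·3+4·7+3·8 = 55
J: 4·4+3·0+6·3 = 34 | 1·8+4·2+3·6 = 34
E: 4·0+3·1+6·0 = 3 | 1·3+4·0+3·0 = 3
X: 4·8+3·7+6·0 = 53 | 1·0+4·8+3·7 = 53
D: 4·0+3·4+6·1 = 18 | 1·2+4·1+3·4 = 18
gcd(4,3,6,1,4,3) = 1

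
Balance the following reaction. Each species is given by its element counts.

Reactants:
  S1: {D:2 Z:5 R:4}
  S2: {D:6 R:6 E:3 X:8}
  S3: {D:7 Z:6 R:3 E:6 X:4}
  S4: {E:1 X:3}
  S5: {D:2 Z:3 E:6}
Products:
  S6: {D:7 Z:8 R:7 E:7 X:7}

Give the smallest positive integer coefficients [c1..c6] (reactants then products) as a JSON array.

Coefficients: [5, 2, 1, 5, 3, 5]

D: 5·2+2·6+1·7+5·0+3·2 = 35 | 5·7 = 35
Z: 5·5+2·0+1·6+5·0+3·3 = 40 | 5·8 = 40
R: 5·4+2·6+1·3+5·0+3·0 = 35 | 5·7 = 35
E: 5·0+2·3+1·6+5·1+3·6 = 35 | 5·7 = 35
X: 5·0+2·8+1·4+5·3+3·0 = 35 | 5·7 = 35
gcd(5,2,1,5,3,5) = 1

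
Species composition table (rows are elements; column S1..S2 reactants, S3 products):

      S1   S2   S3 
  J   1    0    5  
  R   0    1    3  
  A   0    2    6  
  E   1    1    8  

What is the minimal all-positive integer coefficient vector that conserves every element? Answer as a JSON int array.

J: 5·1+3·0 = 5 | 1·5 = 5
R: 5·0+3·1 = 3 | 1·3 = 3
A: 5·0+3·2 = 6 | 1·6 = 6
E: 5·1+3·1 = 8 | 1·8 = 8
gcd(5,3,1) = 1

Coefficients: [5, 3, 1]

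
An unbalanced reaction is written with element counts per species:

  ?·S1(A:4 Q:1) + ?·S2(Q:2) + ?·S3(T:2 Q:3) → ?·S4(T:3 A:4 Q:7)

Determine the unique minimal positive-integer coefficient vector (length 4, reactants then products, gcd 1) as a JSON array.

Coefficients: [4, 3, 6, 4]

T: 4·0+3·0+6·2 = 12 | 4·3 = 12
A: 4·4+3·0+6·0 = 16 | 4·4 = 16
Q: 4·1+3·2+6·3 = 28 | 4·7 = 28
gcd(4,3,6,4) = 1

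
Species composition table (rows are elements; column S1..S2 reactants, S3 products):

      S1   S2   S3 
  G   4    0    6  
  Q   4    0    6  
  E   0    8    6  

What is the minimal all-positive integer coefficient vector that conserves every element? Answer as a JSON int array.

Coefficients: [6, 3, 4]

G: 6·4+3·0 = 24 | 4·6 = 24
Q: 6·4+3·0 = 24 | 4·6 = 24
E: 6·0+3·8 = 24 | 4·6 = 24
gcd(6,3,4) = 1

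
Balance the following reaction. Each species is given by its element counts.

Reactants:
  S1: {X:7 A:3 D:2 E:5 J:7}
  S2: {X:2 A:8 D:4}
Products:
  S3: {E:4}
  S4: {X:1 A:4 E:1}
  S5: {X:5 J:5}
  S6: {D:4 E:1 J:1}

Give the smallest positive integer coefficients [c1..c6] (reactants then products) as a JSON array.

Coefficients: [4, 1, 3, 5, 5, 3]

X: 4·7+1·2 = 30 | 3·0+5·1+5·5+3·0 = 30
A: 4·3+1·8 = 20 | 3·0+5·4+5·0+3·0 = 20
D: 4·2+1·4 = 12 | 3·0+5·0+5·0+3·4 = 12
E: 4·5+1·0 = 20 | 3·4+5·1+5·0+3·1 = 20
J: 4·7+1·0 = 28 | 3·0+5·0+5·5+3·1 = 28
gcd(4,1,3,5,5,3) = 1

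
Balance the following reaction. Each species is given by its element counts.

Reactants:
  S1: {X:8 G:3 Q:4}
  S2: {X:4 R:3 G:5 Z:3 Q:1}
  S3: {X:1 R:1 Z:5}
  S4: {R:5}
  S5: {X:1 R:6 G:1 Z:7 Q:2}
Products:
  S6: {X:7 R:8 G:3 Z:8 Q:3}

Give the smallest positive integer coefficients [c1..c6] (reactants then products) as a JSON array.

X: 3·8+1·4+6·1+5·0+1·1 = 35 | 5·7 = 35
R: 3·0+1·3+6·1+5·5+1·6 = 40 | 5·8 = 40
G: 3·3+1·5+6·0+5·0+1·1 = 15 | 5·3 = 15
Z: 3·0+1·3+6·5+5·0+1·7 = 40 | 5·8 = 40
Q: 3·4+1·1+6·0+5·0+1·2 = 15 | 5·3 = 15
gcd(3,1,6,5,1,5) = 1

Coefficients: [3, 1, 6, 5, 1, 5]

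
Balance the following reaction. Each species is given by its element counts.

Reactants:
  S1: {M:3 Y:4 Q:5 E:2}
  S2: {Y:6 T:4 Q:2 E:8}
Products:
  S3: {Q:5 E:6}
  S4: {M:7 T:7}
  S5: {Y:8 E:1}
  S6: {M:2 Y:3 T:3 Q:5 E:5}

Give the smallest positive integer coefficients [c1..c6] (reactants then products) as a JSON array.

M: 6·3+5·0 = 18 | 6·0+2·7+6·0+2·2 = 18
Y: 6·4+5·6 = 54 | 6·0+2·0+6·8+2·3 = 54
T: 6·0+5·4 = 20 | 6·0+2·7+6·0+2·3 = 20
Q: 6·5+5·2 = 40 | 6·5+2·0+6·0+2·5 = 40
E: 6·2+5·8 = 52 | 6·6+2·0+6·1+2·5 = 52
gcd(6,5,6,2,6,2) = 1

Coefficients: [6, 5, 6, 2, 6, 2]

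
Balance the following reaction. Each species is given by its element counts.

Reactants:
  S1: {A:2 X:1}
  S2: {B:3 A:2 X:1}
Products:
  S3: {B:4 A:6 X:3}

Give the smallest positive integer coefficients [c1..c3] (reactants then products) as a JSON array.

B: 5·0+4·3 = 12 | 3·4 = 12
A: 5·2+4·2 = 18 | 3·6 = 18
X: 5·1+4·1 = 9 | 3·3 = 9
gcd(5,4,3) = 1

Coefficients: [5, 4, 3]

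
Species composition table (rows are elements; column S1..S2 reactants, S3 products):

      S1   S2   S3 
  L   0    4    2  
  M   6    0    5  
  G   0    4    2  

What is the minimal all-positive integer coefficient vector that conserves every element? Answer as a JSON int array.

L: 5·0+3·4 = 12 | 6·2 = 12
M: 5·6+3·0 = 30 | 6·5 = 30
G: 5·0+3·4 = 12 | 6·2 = 12
gcd(5,3,6) = 1

Coefficients: [5, 3, 6]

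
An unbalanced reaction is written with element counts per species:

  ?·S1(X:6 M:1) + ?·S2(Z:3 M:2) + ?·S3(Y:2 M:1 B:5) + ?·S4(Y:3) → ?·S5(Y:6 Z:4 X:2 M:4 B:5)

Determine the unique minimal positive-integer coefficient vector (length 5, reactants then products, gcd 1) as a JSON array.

Y: 1·0+4·0+3·2+4·3 = 18 | 3·6 = 18
Z: 1·0+4·3+3·0+4·0 = 12 | 3·4 = 12
X: 1·6+4·0+3·0+4·0 = 6 | 3·2 = 6
M: 1·1+4·2+3·1+4·0 = 12 | 3·4 = 12
B: 1·0+4·0+3·5+4·0 = 15 | 3·5 = 15
gcd(1,4,3,4,3) = 1

Coefficients: [1, 4, 3, 4, 3]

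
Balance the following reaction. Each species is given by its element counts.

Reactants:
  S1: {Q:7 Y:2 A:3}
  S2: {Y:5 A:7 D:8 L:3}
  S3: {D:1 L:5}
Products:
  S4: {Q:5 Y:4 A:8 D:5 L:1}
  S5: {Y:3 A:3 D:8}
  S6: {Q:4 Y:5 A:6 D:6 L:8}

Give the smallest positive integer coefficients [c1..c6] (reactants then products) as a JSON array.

Q: 5·7+6·0+5·0 = 35 | 3·5+1·0+5·4 = 35
Y: 5·2+6·5+5·0 = 40 | 3·4+1·3+5·5 = 40
A: 5·3+6·7+5·0 = 57 | 3·8+1·3+5·6 = 57
D: 5·0+6·8+5·1 = 53 | 3·5+1·8+5·6 = 53
L: 5·0+6·3+5·5 = 43 | 3·1+1·0+5·8 = 43
gcd(5,6,5,3,1,5) = 1

Coefficients: [5, 6, 5, 3, 1, 5]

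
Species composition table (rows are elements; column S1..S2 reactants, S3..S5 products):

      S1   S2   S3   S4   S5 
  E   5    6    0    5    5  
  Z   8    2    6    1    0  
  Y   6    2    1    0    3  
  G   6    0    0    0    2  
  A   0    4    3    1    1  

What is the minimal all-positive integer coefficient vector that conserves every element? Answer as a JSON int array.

Coefficients: [2, 5, 4, 2, 6]

E: 2·5+5·6 = 40 | 4·0+2·5+6·5 = 40
Z: 2·8+5·2 = 26 | 4·6+2·1+6·0 = 26
Y: 2·6+5·2 = 22 | 4·1+2·0+6·3 = 22
G: 2·6+5·0 = 12 | 4·0+2·0+6·2 = 12
A: 2·0+5·4 = 20 | 4·3+2·1+6·1 = 20
gcd(2,5,4,2,6) = 1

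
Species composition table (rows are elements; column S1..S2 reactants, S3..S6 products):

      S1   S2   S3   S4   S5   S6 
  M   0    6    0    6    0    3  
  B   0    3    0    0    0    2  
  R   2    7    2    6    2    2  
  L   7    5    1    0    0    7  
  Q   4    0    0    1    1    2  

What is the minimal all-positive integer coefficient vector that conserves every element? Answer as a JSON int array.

Coefficients: [4, 4, 6, 1, 3, 6]

M: 4·0+4·6 = 24 | 6·0+1·6+3·0+6·3 = 24
B: 4·0+4·3 = 12 | 6·0+1·0+3·0+6·2 = 12
R: 4·2+4·7 = 36 | 6·2+1·6+3·2+6·2 = 36
L: 4·7+4·5 = 48 | 6·1+1·0+3·0+6·7 = 48
Q: 4·4+4·0 = 16 | 6·0+1·1+3·1+6·2 = 16
gcd(4,4,6,1,3,6) = 1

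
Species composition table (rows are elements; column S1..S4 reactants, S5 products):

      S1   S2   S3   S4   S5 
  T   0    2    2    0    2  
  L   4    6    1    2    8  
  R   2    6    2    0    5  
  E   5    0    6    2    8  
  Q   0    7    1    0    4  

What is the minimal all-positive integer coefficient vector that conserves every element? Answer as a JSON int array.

Coefficients: [2, 2, 2, 5, 4]

T: 2·0+2·2+2·2+5·0 = 8 | 4·2 = 8
L: 2·4+2·6+2·1+5·2 = 32 | 4·8 = 32
R: 2·2+2·6+2·2+5·0 = 20 | 4·5 = 20
E: 2·5+2·0+2·6+5·2 = 32 | 4·8 = 32
Q: 2·0+2·7+2·1+5·0 = 16 | 4·4 = 16
gcd(2,2,2,5,4) = 1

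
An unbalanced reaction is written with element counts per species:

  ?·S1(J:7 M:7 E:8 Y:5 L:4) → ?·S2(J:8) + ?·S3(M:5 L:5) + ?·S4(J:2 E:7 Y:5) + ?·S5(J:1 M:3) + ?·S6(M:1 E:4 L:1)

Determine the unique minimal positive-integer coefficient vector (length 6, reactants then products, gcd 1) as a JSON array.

J: 4·7 = 28 | 2·8+3·0+4·2+4·1+1·0 = 28
M: 4·7 = 28 | 2·0+3·5+4·0+4·3+1·1 = 28
E: 4·8 = 32 | 2·0+3·0+4·7+4·0+1·4 = 32
Y: 4·5 = 20 | 2·0+3·0+4·5+4·0+1·0 = 20
L: 4·4 = 16 | 2·0+3·5+4·0+4·0+1·1 = 16
gcd(4,2,3,4,4,1) = 1

Coefficients: [4, 2, 3, 4, 4, 1]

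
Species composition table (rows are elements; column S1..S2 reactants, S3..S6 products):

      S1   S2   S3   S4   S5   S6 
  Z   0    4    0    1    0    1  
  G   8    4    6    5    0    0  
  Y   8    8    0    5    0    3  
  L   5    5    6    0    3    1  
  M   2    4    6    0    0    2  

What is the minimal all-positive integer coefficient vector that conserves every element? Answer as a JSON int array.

Z: 3·0+3·4 = 12 | 1·0+6·1+6·0+6·1 = 12
G: 3·8+3·4 = 36 | 1·6+6·5+6·0+6·0 = 36
Y: 3·8+3·8 = 48 | 1·0+6·5+6·0+6·3 = 48
L: 3·5+3·5 = 30 | 1·6+6·0+6·3+6·1 = 30
M: 3·2+3·4 = 18 | 1·6+6·0+6·0+6·2 = 18
gcd(3,3,1,6,6,6) = 1

Coefficients: [3, 3, 1, 6, 6, 6]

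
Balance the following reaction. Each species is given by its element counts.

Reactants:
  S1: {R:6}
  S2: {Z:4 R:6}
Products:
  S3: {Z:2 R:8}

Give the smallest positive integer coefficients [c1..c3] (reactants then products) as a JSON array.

Z: 5·0+3·4 = 12 | 6·2 = 12
R: 5·6+3·6 = 48 | 6·8 = 48
gcd(5,3,6) = 1

Coefficients: [5, 3, 6]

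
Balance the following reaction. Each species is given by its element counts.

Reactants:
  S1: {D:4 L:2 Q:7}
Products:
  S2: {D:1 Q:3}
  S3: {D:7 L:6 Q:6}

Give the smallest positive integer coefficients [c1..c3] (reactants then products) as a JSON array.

D: 3·4 = 12 | 5·1+1·7 = 12
L: 3·2 = 6 | 5·0+1·6 = 6
Q: 3·7 = 21 | 5·3+1·6 = 21
gcd(3,5,1) = 1

Coefficients: [3, 5, 1]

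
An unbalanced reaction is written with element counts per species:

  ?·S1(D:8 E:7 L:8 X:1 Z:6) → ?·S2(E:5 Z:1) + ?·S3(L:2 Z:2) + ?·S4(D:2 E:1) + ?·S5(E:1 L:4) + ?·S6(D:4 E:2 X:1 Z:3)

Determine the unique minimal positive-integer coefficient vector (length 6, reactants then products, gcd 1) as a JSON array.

D: 3·8 = 24 | 1·0+4·0+6·2+4·0+3·4 = 24
E: 3·7 = 21 | 1·5+4·0+6·1+4·1+3·2 = 21
L: 3·8 = 24 | 1·0+4·2+6·0+4·4+3·0 = 24
X: 3·1 = 3 | 1·0+4·0+6·0+4·0+3·1 = 3
Z: 3·6 = 18 | 1·1+4·2+6·0+4·0+3·3 = 18
gcd(3,1,4,6,4,3) = 1

Coefficients: [3, 1, 4, 6, 4, 3]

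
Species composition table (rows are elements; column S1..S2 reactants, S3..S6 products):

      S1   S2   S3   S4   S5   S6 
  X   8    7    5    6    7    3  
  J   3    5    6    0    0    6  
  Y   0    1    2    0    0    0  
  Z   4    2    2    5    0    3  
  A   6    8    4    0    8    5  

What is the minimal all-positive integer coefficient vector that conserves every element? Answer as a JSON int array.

Coefficients: [4, 6, 3, 2, 5, 4]

X: 4·8+6·7 = 74 | 3·5+2·6+5·7+4·3 = 74
J: 4·3+6·5 = 42 | 3·6+2·0+5·0+4·6 = 42
Y: 4·0+6·1 = 6 | 3·2+2·0+5·0+4·0 = 6
Z: 4·4+6·2 = 28 | 3·2+2·5+5·0+4·3 = 28
A: 4·6+6·8 = 72 | 3·4+2·0+5·8+4·5 = 72
gcd(4,6,3,2,5,4) = 1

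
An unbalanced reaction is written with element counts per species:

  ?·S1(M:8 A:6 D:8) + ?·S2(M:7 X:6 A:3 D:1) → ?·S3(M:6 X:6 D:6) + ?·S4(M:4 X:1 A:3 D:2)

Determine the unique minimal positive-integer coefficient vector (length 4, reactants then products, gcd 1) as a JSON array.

M: 2·8+2·7 = 30 | 1·6+6·4 = 30
X: 2·0+2·6 = 12 | 1·6+6·1 = 12
A: 2·6+2·3 = 18 | 1·0+6·3 = 18
D: 2·8+2·1 = 18 | 1·6+6·2 = 18
gcd(2,2,1,6) = 1

Coefficients: [2, 2, 1, 6]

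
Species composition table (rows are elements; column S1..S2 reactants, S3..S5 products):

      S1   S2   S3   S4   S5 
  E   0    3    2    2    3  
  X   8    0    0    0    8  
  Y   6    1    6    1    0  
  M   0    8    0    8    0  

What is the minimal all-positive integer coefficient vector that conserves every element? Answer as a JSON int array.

E: 1·0+5·3 = 15 | 1·2+5·2+1·3 = 15
X: 1·8+5·0 = 8 | 1·0+5·0+1·8 = 8
Y: 1·6+5·1 = 11 | 1·6+5·1+1·0 = 11
M: 1·0+5·8 = 40 | 1·0+5·8+1·0 = 40
gcd(1,5,1,5,1) = 1

Coefficients: [1, 5, 1, 5, 1]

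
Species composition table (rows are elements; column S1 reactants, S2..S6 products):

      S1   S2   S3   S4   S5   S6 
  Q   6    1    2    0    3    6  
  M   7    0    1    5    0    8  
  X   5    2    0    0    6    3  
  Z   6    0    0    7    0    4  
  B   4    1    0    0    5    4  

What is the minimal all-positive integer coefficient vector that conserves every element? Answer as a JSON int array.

Q: 3·6 = 18 | 3·1+3·2+2·0+1·3+1·6 = 18
M: 3·7 = 21 | 3·0+3·1+2·5+1·0+1·8 = 21
X: 3·5 = 15 | 3·2+3·0+2·0+1·6+1·3 = 15
Z: 3·6 = 18 | 3·0+3·0+2·7+1·0+1·4 = 18
B: 3·4 = 12 | 3·1+3·0+2·0+1·5+1·4 = 12
gcd(3,3,3,2,1,1) = 1

Coefficients: [3, 3, 3, 2, 1, 1]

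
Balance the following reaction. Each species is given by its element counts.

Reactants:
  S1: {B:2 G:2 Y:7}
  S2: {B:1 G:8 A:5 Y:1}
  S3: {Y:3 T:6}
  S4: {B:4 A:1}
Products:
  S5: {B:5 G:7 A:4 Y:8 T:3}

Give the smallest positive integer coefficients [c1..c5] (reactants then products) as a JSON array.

B: 5·2+4·1+3·0+4·4 = 30 | 6·5 = 30
G: 5·2+4·8+3·0+4·0 = 42 | 6·7 = 42
A: 5·0+4·5+3·0+4·1 = 24 | 6·4 = 24
Y: 5·7+4·1+3·3+4·0 = 48 | 6·8 = 48
T: 5·0+4·0+3·6+4·0 = 18 | 6·3 = 18
gcd(5,4,3,4,6) = 1

Coefficients: [5, 4, 3, 4, 6]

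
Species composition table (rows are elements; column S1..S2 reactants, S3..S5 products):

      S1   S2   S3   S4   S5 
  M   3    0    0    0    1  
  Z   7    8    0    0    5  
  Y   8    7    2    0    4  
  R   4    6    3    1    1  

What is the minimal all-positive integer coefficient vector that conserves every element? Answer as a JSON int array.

M: 2·3+2·0 = 6 | 3·0+5·0+6·1 = 6
Z: 2·7+2·8 = 30 | 3·0+5·0+6·5 = 30
Y: 2·8+2·7 = 30 | 3·2+5·0+6·4 = 30
R: 2·4+2·6 = 20 | 3·3+5·1+6·1 = 20
gcd(2,2,3,5,6) = 1

Coefficients: [2, 2, 3, 5, 6]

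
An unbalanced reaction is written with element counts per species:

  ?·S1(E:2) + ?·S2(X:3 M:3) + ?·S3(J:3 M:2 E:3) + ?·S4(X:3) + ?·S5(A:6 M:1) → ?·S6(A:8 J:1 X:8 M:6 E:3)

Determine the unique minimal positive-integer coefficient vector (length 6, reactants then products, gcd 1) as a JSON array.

Coefficients: [3, 4, 1, 4, 4, 3]

A: 3·0+4·0+1·0+4·0+4·6 = 24 | 3·8 = 24
J: 3·0+4·0+1·3+4·0+4·0 = 3 | 3·1 = 3
X: 3·0+4·3+1·0+4·3+4·0 = 24 | 3·8 = 24
M: 3·0+4·3+1·2+4·0+4·1 = 18 | 3·6 = 18
E: 3·2+4·0+1·3+4·0+4·0 = 9 | 3·3 = 9
gcd(3,4,1,4,4,3) = 1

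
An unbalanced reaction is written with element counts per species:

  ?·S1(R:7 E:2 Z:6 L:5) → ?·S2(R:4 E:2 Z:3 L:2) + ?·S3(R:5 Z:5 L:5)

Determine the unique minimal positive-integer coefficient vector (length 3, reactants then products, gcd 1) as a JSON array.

Coefficients: [5, 5, 3]

R: 5·7 = 35 | 5·4+3·5 = 35
E: 5·2 = 10 | 5·2+3·0 = 10
Z: 5·6 = 30 | 5·3+3·5 = 30
L: 5·5 = 25 | 5·2+3·5 = 25
gcd(5,5,3) = 1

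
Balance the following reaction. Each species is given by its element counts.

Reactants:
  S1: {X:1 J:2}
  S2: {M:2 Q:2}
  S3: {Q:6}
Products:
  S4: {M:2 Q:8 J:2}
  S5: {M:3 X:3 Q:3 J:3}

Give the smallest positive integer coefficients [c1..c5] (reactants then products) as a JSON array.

M: 6·0+6·2+3·0 = 12 | 3·2+2·3 = 12
X: 6·1+6·0+3·0 = 6 | 3·0+2·3 = 6
Q: 6·0+6·2+3·6 = 30 | 3·8+2·3 = 30
J: 6·2+6·0+3·0 = 12 | 3·2+2·3 = 12
gcd(6,6,3,3,2) = 1

Coefficients: [6, 6, 3, 3, 2]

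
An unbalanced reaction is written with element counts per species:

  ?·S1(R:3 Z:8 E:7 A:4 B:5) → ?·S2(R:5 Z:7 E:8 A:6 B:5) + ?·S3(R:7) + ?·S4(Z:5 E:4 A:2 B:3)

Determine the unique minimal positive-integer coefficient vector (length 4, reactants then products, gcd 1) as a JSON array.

R: 4·3 = 12 | 1·5+1·7+5·0 = 12
Z: 4·8 = 32 | 1·7+1·0+5·5 = 32
E: 4·7 = 28 | 1·8+1·0+5·4 = 28
A: 4·4 = 16 | 1·6+1·0+5·2 = 16
B: 4·5 = 20 | 1·5+1·0+5·3 = 20
gcd(4,1,1,5) = 1

Coefficients: [4, 1, 1, 5]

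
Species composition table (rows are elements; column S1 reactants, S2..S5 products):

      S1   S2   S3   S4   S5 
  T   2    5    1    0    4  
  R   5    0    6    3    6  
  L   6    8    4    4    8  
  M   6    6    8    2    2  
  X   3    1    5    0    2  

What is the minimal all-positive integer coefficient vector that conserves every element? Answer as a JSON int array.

T: 6·2 = 12 | 1·5+3·1+2·0+1·4 = 12
R: 6·5 = 30 | 1·0+3·6+2·3+1·6 = 30
L: 6·6 = 36 | 1·8+3·4+2·4+1·8 = 36
M: 6·6 = 36 | 1·6+3·8+2·2+1·2 = 36
X: 6·3 = 18 | 1·1+3·5+2·0+1·2 = 18
gcd(6,1,3,2,1) = 1

Coefficients: [6, 1, 3, 2, 1]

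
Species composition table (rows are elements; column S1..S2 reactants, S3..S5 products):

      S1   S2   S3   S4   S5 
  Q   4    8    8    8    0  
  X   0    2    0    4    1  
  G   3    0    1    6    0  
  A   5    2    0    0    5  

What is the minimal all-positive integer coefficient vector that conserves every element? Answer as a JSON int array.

Coefficients: [4, 5, 6, 1, 6]

Q: 4·4+5·8 = 56 | 6·8+1·8+6·0 = 56
X: 4·0+5·2 = 10 | 6·0+1·4+6·1 = 10
G: 4·3+5·0 = 12 | 6·1+1·6+6·0 = 12
A: 4·5+5·2 = 30 | 6·0+1·0+6·5 = 30
gcd(4,5,6,1,6) = 1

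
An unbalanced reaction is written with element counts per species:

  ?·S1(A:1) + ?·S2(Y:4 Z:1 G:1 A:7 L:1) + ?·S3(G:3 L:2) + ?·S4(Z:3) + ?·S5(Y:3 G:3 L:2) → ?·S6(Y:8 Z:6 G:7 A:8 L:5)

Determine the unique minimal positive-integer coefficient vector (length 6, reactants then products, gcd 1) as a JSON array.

Coefficients: [3, 3, 2, 5, 4, 3]

Y: 3·0+3·4+2·0+5·0+4·3 = 24 | 3·8 = 24
Z: 3·0+3·1+2·0+5·3+4·0 = 18 | 3·6 = 18
G: 3·0+3·1+2·3+5·0+4·3 = 21 | 3·7 = 21
A: 3·1+3·7+2·0+5·0+4·0 = 24 | 3·8 = 24
L: 3·0+3·1+2·2+5·0+4·2 = 15 | 3·5 = 15
gcd(3,3,2,5,4,3) = 1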